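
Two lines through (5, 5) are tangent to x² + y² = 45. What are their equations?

2x + y = 15 and x + 2y = 15

Write the tangent as mx − y + (5 − m·(5)) = 0 and set its distance from the centre to 3√5:
(−5m − (−5))² = 45(m² + 1)
2m² + 5m + 2 = 0, so m = −2 or m = −1/2.
Through (5, 5) these give 2x + y = 15 and x + 2y = 15.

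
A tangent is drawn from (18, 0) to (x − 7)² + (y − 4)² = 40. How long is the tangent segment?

√97

With centre O = (7, 4), |OP|² = 137 and r² = 40.
The tangent meets the radius at right angles, so tangent² = |PO|² − r² = 137 − 40 = 97.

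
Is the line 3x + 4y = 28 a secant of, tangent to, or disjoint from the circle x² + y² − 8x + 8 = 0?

d² = (3·4 + 4·0 − (28))²/25 = 256/25; r² = 8.
Since d² > r², the line lies outside the circle.

disjoint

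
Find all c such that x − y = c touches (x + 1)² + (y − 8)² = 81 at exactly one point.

Tangency holds when the distance from the centre (−1, 8) to the line equals the radius 9:
|1·(−1) − 1·8 − c| / √2 = 9
|c − (−9)| = 9√2.

c = −9 ± 9√2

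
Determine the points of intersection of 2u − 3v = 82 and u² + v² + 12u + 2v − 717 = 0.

(−1, −28) and (17, −16)

Substitute v = (−82 + 2u)/3:
13u² − 208u − 221 = 0  ⟹  u² − 16u − 17 = 0
u = 17 or u = −1, giving (17, −16) and (−1, −28).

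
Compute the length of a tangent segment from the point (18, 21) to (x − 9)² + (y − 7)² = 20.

√257

The centre is (9, 7) and r = 2√5. The square of the distance from P to the centre is 81 + 196 = 277.
By the tangent–radius right angle, tangent length = √(|PO|² − r²) = √257.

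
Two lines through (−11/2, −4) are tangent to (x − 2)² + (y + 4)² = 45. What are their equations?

2x − y = −7 and 2x + y = −15

Write the tangent as mx − y + (−4 − m·(−11/2)) = 0 and set its distance from the centre to 3√5:
(15/2m − (0))² = 45(m² + 1)
m² − 4 = 0, so m = 2 or m = −2.
Through (−11/2, −4) these give 2x − y = −7 and 2x + y = −15.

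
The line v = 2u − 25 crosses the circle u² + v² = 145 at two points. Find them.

From the line, v = 2u − 25. Substituting:
5u² − 100u + 480 = 0  ⟹  u² − 20u + 96 = 0
u = 12 or u = 8, giving (12, −1) and (8, −9).

(8, −9) and (12, −1)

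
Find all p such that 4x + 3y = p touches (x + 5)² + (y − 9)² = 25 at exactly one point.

For a tangent, require d(centre, line) = r = 5.
|4·(−5) + 3·9 − p| / √25 = 5
|p − (7)| = 5·5, so p = 32 or p = −18.

p = −18 or p = 32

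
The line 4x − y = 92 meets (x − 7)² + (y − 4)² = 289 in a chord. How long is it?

2√17

The distance from (7, 4) to the line is 68/√17, and r² = 289.
Half the chord is √(r² − d²) = √(17), so the full chord is 2√17.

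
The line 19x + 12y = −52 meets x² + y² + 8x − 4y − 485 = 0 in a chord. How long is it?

Centre (−4, 2), r² = 505. Perpendicular distance d from centre to line = |0| / √505 = 0/√505.
Chord = 2√(r² − d²) = 2·√(505) = 2√505.

2√505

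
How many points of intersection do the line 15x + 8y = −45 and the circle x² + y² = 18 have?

2

Centre (0, 0), r² = 18. Distance² from centre to line = (45)²/289 = 2025/289.
Since d² < r², the line cuts the circle twice.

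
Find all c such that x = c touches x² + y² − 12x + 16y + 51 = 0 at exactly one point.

c = −1 or c = 13

Tangency holds when the distance from the centre (6, −8) to the line equals the radius 7:
|1·6 + 0·(−8) − c| / √1 = 7
|c − (6)| = 7, so c = 13 or c = −1.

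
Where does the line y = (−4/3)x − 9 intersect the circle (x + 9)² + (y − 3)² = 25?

(−12, 7) and (−6, −1)

Express y = (−27 − 4x)/3 and substitute into the circle:
25x² + 450x + 1800 = 0  ⟹  x² + 18x + 72 = 0
x = −6 or x = −12, giving (−6, −1) and (−12, 7).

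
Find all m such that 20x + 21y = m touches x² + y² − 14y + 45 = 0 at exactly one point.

For a tangent, require d(centre, line) = r = 2.
|20·0 + 21·7 − m| / √841 = 2
|m − (147)| = 2·29, so m = 205 or m = 89.

m = 89 or m = 205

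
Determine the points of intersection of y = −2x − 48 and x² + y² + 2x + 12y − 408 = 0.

Express y = −2x − 48 and substitute into the circle:
5x² + 170x + 1320 = 0  ⟹  x² + 34x + 264 = 0
x = −12 or x = −22, giving (−12, −24) and (−22, −4).

(−22, −4) and (−12, −24)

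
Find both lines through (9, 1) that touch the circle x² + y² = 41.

4x + 5y = 41 and 5x − 4y = 41

Write the tangent as mx − y + (1 − m·(9)) = 0 and set its distance from the centre to √41:
[m·(−9) − (−1)]² = 41(m² + 1)
20m² − 9m − 20 = 0, so m = −4/5 or m = 5/4.
With m = −4/5: 4x + 5y = 41. With m = 5/4: 5x − 4y = 41.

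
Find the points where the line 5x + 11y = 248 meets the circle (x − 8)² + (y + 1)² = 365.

(10, 18) and (21, 13)

Express y = (248 − 5x)/11 and substitute into the circle:
146x² − 4526x + 30660 = 0  ⟹  x² − 31x + 210 = 0
x = 21 or x = 10, giving (21, 13) and (10, 18).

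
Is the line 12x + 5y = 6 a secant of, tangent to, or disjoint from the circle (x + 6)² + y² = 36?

d² = (12·(−6) + 5·0 − (6))²/169 = 36; r² = 36.
Since d² = r², the line is tangent.

tangent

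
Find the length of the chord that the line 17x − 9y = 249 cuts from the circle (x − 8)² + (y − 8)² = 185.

√370

Centre (8, 8), r² = 185. Perpendicular distance d from centre to line = |−185| / √370 = 185/√370.
Half the chord is √(r² − d²) = √(185/2), so the full chord is √370.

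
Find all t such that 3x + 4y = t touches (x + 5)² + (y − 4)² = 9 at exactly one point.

The line touches the circle iff its distance from (−5, 4) is 3:
|3·(−5) + 4·4 − t| / √25 = 3
|t − (1)| = 3·5, so t = 16 or t = −14.

t = −14 or t = 16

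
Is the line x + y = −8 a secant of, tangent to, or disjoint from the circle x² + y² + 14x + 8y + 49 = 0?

secant

Centre (−7, −4), r² = 16. Distance² from centre to line = (−3)²/2 = 9/2.
Since d² < r², the line cuts the circle twice.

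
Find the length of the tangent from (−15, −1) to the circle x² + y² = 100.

3√14

The centre is (0, 0) and r = 10. The square of the distance from P to the centre is 225 + 1 = 226.
By the tangent–radius right angle, tangent length = √(|PO|² − r²) = √126 = 3√14.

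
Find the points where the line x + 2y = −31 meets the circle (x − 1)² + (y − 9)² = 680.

Express y = (−31 − x)/2 and substitute into the circle:
5x² + 90x − 315 = 0  ⟹  x² + 18x − 63 = 0
x = 3 or x = −21, giving (3, −17) and (−21, −5).

(−21, −5) and (3, −17)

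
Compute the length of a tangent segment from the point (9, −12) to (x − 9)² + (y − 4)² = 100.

The centre is (9, 4) and r = 10. The square of the distance from P to the centre is 0 + 256 = 256.
The tangent meets the radius at right angles, so tangent² = |PO|² − r² = 256 − 100 = 156.

2√39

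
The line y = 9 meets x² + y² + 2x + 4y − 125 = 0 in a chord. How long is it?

Substitute y = 9:
x² + 2x − 8 = 0
x = 2 or x = −4, giving (2, 9) and (−4, 9).
Chord length = distance between (2, 9) and (−4, 9) = √36 = 6.

6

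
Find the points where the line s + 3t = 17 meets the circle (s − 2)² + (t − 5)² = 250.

From the line, t = (17 − s)/3. Substituting:
10s² − 40s − 2210 = 0  ⟹  s² − 4s − 221 = 0
s = 17 or s = −13, giving (17, 0) and (−13, 10).

(−13, 10) and (17, 0)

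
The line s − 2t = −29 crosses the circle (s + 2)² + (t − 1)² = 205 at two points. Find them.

Express t = (29 + s)/2 and substitute into the circle:
5s² + 70s − 75 = 0  ⟹  s² + 14s − 15 = 0
s = 1 or s = −15, giving (1, 15) and (−15, 7).

(−15, 7) and (1, 15)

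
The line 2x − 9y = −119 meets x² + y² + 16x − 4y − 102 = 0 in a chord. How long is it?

Express y = (119 + 2x)/9 and substitute into the circle:
85x² + 1700x + 1615 = 0  ⟹  x² + 20x + 19 = 0
x = −1 or x = −19, giving (−1, 13) and (−19, 9).
Chord length = distance between (−1, 13) and (−19, 9) = √340 = 2√85.

2√85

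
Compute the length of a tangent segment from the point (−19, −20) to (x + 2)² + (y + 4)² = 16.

The centre is (−2, −4) and r = 4. The square of the distance from P to the centre is 289 + 256 = 545.
By the tangent–radius right angle, tangent length = √(|PO|² − r²) = √529 = 23.

23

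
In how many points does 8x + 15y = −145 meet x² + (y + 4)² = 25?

1

Centre (0, −4), r² = 25. Distance² from centre to line = (85)²/289 = 25.
Since d² = r², the line is tangent.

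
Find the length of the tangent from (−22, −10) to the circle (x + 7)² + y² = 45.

2√70

With centre O = (−7, 0), |OP|² = 325 and r² = 45.
Power of the point: PT² = |PO|² − r² = 280, so PT = 2√70.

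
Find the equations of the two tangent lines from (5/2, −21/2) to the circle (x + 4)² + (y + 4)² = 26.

x + 5y = −50 and 5x + y = 2

Write the tangent as mx − y + (−21/2 − m·(5/2)) = 0 and set its distance from the centre to √26:
(−13/2m − (13/2))² = 26(m² + 1)
5m² + 26m + 5 = 0, so m = −1/5 or m = −5.
Through (5/2, −21/2) these give x + 5y = −50 and 5x + y = 2.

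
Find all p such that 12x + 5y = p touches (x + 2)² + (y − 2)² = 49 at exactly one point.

p = −105 or p = 77

The line touches the circle iff its distance from (−2, 2) is 7:
|12·(−2) + 5·2 − p| / √169 = 7
|p − (−14)| = 7·13, so p = 77 or p = −105.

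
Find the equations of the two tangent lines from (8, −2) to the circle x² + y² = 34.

5x + 3y = 34 and 3x − 5y = 34

Write the tangent as mx − y + (−2 − m·(8)) = 0 and set its distance from the centre to √34:
(−8m − (2))² = 34(m² + 1)
15m² + 16m − 15 = 0, so m = −5/3 or m = 3/5.
With m = −5/3: 5x + 3y = 34. With m = 3/5: 3x − 5y = 34.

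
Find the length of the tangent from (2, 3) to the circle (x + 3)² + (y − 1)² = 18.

√11

The centre is (−3, 1) and r = 3√2. The square of the distance from P to the centre is 25 + 4 = 29.
By the tangent–radius right angle, tangent length = √(|PO|² − r²) = √11.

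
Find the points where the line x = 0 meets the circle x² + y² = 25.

(0, −5) and (0, 5)

The line gives x = 0. Substituting into the circle:
y² − 25 = 0
y = 5 or y = −5, giving (0, 5) and (0, −5).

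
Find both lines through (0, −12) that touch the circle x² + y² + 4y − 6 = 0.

A line y − (−12) = m(x − (0)) is tangent when its distance from (0, −2) is √10:
[m·(0) − (10)]² = 10(m² + 1)
m² − 9 = 0, so m = 3 or m = −3.
Through (0, −12) these give 3x − y = 12 and 3x + y = −12.

3x − y = 12 and 3x + y = −12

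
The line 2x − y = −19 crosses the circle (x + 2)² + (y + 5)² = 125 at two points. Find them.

Substitute y = 2x + 19:
5x² + 100x + 455 = 0  ⟹  x² + 20x + 91 = 0
x = −7 or x = −13, giving (−7, 5) and (−13, −7).

(−13, −7) and (−7, 5)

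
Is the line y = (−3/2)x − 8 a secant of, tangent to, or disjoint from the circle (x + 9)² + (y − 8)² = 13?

Substituting the line into the circle gives 13x² + 264x + 1296 = 0.
Discriminant = (264)² − 4·13·(1296) = 2304 > 0.
Two real roots: the line is a secant.

secant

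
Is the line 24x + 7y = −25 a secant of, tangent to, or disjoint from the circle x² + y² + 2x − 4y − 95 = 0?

Substituting the line into the circle gives 625x² + 1970x − 3330 = 0.
Discriminant = (1970)² − 4·625·(−3330) = 12205900 > 0.
Two real roots: the line is a secant.

secant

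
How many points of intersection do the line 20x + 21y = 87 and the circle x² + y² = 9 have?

1

Substituting the line into the circle gives 841x² − 3480x + 3600 = 0.
Δ = 12110400 − 12110400 = 0.
A repeated root: the line is tangent.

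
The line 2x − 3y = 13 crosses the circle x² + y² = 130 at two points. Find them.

(−7, −9) and (11, 3)

Express y = (−13 + 2x)/3 and substitute into the circle:
13x² − 52x − 1001 = 0  ⟹  x² − 4x − 77 = 0
x = 11 or x = −7, giving (11, 3) and (−7, −9).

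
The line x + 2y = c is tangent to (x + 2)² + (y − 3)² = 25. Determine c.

Tangency holds when the distance from the centre (−2, 3) to the line equals the radius 5:
|1·(−2) + 2·3 − c| / √5 = 5
|c − (4)| = 5√5.

c = 4 ± 5√5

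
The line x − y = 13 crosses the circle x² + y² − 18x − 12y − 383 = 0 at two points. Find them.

Substitute y = x − 13:
2x² − 56x − 58 = 0  ⟹  x² − 28x − 29 = 0
x = 29 or x = −1, giving (29, 16) and (−1, −14).

(−1, −14) and (29, 16)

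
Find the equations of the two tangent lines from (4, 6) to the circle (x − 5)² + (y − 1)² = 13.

Write the tangent as mx − y + (6 − m·(4)) = 0 and set its distance from the centre to √13:
(1m − (−5))² = 13(m² + 1)
6m² − 5m − 6 = 0, so m = −2/3 or m = 3/2.
Through (4, 6) these give 2x + 3y = 26 and 3x − 2y = 0.

2x + 3y = 26 and 3x − 2y = 0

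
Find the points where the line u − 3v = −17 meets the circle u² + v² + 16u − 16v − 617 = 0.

(−32, −5) and (19, 12)

Substitute v = (17 + u)/3:
10u² + 130u − 6080 = 0  ⟹  u² + 13u − 608 = 0
u = 19 or u = −32, giving (19, 12) and (−32, −5).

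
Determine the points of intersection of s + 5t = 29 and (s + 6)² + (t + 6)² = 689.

(−26, 11) and (19, 2)

Express t = (29 − s)/5 and substitute into the circle:
26s² + 182s − 12844 = 0  ⟹  s² + 7s − 494 = 0
s = 19 or s = −26, giving (19, 2) and (−26, 11).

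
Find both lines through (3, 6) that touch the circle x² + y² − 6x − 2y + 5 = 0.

2x − y = 0 and 2x + y = 12

A line y − (6) = m(x − (3)) is tangent when its distance from (3, 1) is √5:
(0m − (−5))² = 5(m² + 1)
m² − 4 = 0, so m = 2 or m = −2.
With m = 2: 2x − y = 0. With m = −2: 2x + y = 12.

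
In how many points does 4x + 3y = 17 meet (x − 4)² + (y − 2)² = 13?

2

Substituting the line into the circle gives 25x² − 160x + 148 = 0.
Δ = 25600 − 14800 = 10800.
Two real roots: the line is a secant.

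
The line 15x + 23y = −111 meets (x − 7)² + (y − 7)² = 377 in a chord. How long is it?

The distance from (7, 7) to the line is 377/√754, and r² = 377.
Chord = 2√(r² − d²) = 2·√(377/2) = √754.

√754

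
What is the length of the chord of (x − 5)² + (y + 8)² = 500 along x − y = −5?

Centre (5, −8), r² = 500. Perpendicular distance d from centre to line = |18| / √2 = 18/√2.
Chord = 2√(r² − d²) = 2·√(338) = 26√2.

26√2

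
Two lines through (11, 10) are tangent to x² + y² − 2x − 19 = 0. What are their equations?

A line y − (10) = m(x − (11)) is tangent when its distance from (1, 0) is 2√5:
[m·(−10) − (−10)]² = 20(m² + 1)
2m² − 5m + 2 = 0, so m = 2 or m = 1/2.
Through (11, 10) these give 2x − y = 12 and x − 2y = −9.

2x − y = 12 and x − 2y = −9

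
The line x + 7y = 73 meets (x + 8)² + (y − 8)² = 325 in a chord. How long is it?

Substitute y = (73 − x)/7:
50x² + 750x − 12500 = 0  ⟹  x² + 15x − 250 = 0
x = 10 or x = −25, giving (10, 9) and (−25, 14).
Chord length = distance between (10, 9) and (−25, 14) = √1250 = 25√2.

25√2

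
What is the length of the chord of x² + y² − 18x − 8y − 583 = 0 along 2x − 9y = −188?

Centre (9, 4), r² = 680. Perpendicular distance d from centre to line = |170| / √85 = 170/√85.
Half the chord is √(r² − d²) = √(340), so the full chord is 4√85.

4√85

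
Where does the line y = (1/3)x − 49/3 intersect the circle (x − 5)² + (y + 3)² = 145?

From the line, y = (−49 + x)/3. Substituting:
10x² − 170x + 520 = 0  ⟹  x² − 17x + 52 = 0
x = 13 or x = 4, giving (13, −12) and (4, −15).

(4, −15) and (13, −12)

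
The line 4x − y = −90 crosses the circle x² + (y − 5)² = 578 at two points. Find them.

Substitute y = 4x + 90:
17x² + 680x + 6647 = 0  ⟹  x² + 40x + 391 = 0
x = −17 or x = −23, giving (−17, 22) and (−23, −2).

(−23, −2) and (−17, 22)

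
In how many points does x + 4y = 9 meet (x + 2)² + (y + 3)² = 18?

0

Substituting the line into the circle gives 17x² + 22x + 217 = 0.
Discriminant = (22)² − 4·17·(217) = −14272 < 0.
No real roots: the line does not meet the circle.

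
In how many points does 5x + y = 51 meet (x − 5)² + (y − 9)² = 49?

Centre (5, 9), r² = 49. Distance² from centre to line = (−17)²/26 = 289/26.
Since d² < r², the line cuts the circle twice.

2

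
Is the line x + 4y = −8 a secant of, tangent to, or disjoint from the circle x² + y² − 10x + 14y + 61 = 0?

disjoint

Substituting the line into the circle gives 17x² − 200x + 592 = 0.
Discriminant = (−200)² − 4·17·(592) = −256 < 0.
No real roots: the line does not meet the circle.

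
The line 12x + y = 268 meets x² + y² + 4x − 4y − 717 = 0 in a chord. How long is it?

Express y = −12x + 268 and substitute into the circle:
145x² − 6380x + 70035 = 0  ⟹  x² − 44x + 483 = 0
x = 23 or x = 21, giving (23, −8) and (21, 16).
Chord length = distance between (23, −8) and (21, 16) = √580 = 2√145.

2√145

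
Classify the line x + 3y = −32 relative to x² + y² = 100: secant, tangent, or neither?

neither

Substituting the line into the circle gives 10x² + 64x + 124 = 0.
Discriminant = (64)² − 4·10·(124) = −864 < 0.
No real roots: the line does not meet the circle.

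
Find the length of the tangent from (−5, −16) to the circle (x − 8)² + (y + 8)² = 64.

The centre is (8, −8) and r = 8. The square of the distance from P to the centre is 169 + 64 = 233.
The tangent meets the radius at right angles, so tangent² = |PO|² − r² = 233 − 64 = 169.

13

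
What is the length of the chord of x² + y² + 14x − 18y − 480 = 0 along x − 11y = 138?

Centre (−7, 9), r² = 610. Perpendicular distance d from centre to line = |−244| / √122 = 244/√122.
Half the chord is √(r² − d²) = √(122), so the full chord is 2√122.

2√122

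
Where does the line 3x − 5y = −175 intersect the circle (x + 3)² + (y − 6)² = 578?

(−20, 23) and (−10, 29)

Substitute y = (175 + 3x)/5:
34x² + 1020x + 6800 = 0  ⟹  x² + 30x + 200 = 0
x = −10 or x = −20, giving (−10, 29) and (−20, 23).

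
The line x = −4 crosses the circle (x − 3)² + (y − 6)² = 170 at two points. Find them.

(−4, −5) and (−4, 17)

The line gives x = −4. Substituting into the circle:
y² − 12y − 85 = 0
y = 17 or y = −5, giving (−4, 17) and (−4, −5).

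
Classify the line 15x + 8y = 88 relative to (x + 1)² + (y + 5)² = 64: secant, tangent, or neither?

d² = (15·(−1) + 8·(−5) − (88))²/289 = 20449/289; r² = 64.
Since d² > r², the line lies outside the circle.

neither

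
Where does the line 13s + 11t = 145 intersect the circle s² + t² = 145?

Express t = (145 − 13s)/11 and substitute into the circle:
290s² − 3770s + 3480 = 0  ⟹  s² − 13s + 12 = 0
s = 12 or s = 1, giving (12, −1) and (1, 12).

(1, 12) and (12, −1)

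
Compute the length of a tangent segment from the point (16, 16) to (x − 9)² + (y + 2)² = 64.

√309

The centre is (9, −2) and r = 8. The square of the distance from P to the centre is 49 + 324 = 373.
The tangent meets the radius at right angles, so tangent² = |PO|² − r² = 373 − 64 = 309.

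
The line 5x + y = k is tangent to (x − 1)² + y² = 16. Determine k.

Tangency holds when the distance from the centre (1, 0) to the line equals the radius 4:
|5·1 + 1·0 − k| / √26 = 4
|k − (5)| = 4√26.

k = 5 ± 4√26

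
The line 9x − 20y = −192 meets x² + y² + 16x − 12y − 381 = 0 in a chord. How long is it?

Centre (−8, 6), r² = 481. Perpendicular distance d from centre to line = |0| / √481 = 0/√481.
Chord = 2√(r² − d²) = 2·√(481) = 2√481.

2√481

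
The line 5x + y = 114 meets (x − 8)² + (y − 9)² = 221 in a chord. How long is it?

Centre (8, 9), r² = 221. Perpendicular distance d from centre to line = |−65| / √26 = 65/√26.
Half the chord is √(r² − d²) = √(117/2), so the full chord is 3√26.

3√26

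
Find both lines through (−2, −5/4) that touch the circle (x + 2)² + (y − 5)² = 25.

3x + 4y = −11 and 3x − 4y = −1

A line y − (−5/4) = m(x − (−2)) is tangent when its distance from (−2, 5) is 5:
(0m − (25/4))² = 25(m² + 1)
16m² − 9 = 0, so m = −3/4 or m = 3/4.
Through (−2, −5/4) these give 3x + 4y = −11 and 3x − 4y = −1.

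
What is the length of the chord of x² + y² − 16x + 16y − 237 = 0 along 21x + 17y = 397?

Substitute y = (397 − 21x)/17:
730x² − 27010x + 197100 = 0  ⟹  x² − 37x + 270 = 0
x = 27 or x = 10, giving (27, −10) and (10, 11).
|(27, −10) − (10, 11)| = √((17)² + (−21)²) = √730.

√730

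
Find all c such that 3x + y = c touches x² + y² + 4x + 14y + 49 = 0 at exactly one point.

Tangency holds when the distance from the centre (−2, −7) to the line equals the radius 2:
|3·(−2) + 1·(−7) − c| / √10 = 2
|c − (−13)| = 2√10.

c = −13 ± 2√10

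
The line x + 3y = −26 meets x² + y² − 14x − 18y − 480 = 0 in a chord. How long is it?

10√10

From the line, y = (−26 − x)/3. Substituting:
10x² − 20x − 2240 = 0  ⟹  x² − 2x − 224 = 0
x = 16 or x = −14, giving (16, −14) and (−14, −4).
|(16, −14) − (−14, −4)| = √((30)² + (−10)²) = 10√10.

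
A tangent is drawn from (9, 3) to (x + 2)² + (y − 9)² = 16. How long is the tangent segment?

√141

The centre is (−2, 9) and r = 4. The square of the distance from P to the centre is 121 + 36 = 157.
Power of the point: PT² = |PO|² − r² = 141, so PT = √141.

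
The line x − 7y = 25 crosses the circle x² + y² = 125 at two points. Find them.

(−10, −5) and (11, −2)

Express y = (−25 + x)/7 and substitute into the circle:
50x² − 50x − 5500 = 0  ⟹  x² − x − 110 = 0
x = 11 or x = −10, giving (11, −2) and (−10, −5).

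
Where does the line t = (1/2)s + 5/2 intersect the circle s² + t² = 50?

(−7, −1) and (5, 5)

From the line, t = (5 + s)/2. Substituting:
5s² + 10s − 175 = 0  ⟹  s² + 2s − 35 = 0
s = 5 or s = −7, giving (5, 5) and (−7, −1).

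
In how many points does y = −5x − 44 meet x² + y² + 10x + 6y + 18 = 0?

2

Centre (−5, −3), r² = 16. Distance² from centre to line = (16)²/26 = 128/13.
Since d² < r², the line cuts the circle twice.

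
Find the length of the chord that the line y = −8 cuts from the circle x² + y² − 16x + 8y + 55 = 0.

Express y = −8 and substitute into the circle:
x² − 16x + 55 = 0
x = 11 or x = 5, giving (11, −8) and (5, −8).
Chord length = distance between (11, −8) and (5, −8) = √36 = 6.

6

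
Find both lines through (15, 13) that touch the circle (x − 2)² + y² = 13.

3x − 2y = 19 and 2x − 3y = −9

A line y − (13) = m(x − (15)) is tangent when its distance from (2, 0) is √13:
(−13m − (−13))² = 13(m² + 1)
6m² − 13m + 6 = 0, so m = 3/2 or m = 2/3.
Through (15, 13) these give 3x − 2y = 19 and 2x − 3y = −9.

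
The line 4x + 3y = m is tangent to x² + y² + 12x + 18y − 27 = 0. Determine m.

m = −111 or m = 9

For a tangent, require d(centre, line) = r = 12.
|4·(−6) + 3·(−9) − m| / √25 = 12
|m − (−51)| = 12·5, so m = 9 or m = −111.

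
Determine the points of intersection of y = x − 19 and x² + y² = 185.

Express y = x − 19 and substitute into the circle:
2x² − 38x + 176 = 0  ⟹  x² − 19x + 88 = 0
x = 11 or x = 8, giving (11, −8) and (8, −11).

(8, −11) and (11, −8)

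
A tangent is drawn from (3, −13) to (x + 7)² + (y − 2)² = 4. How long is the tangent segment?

√321

The centre is (−7, 2) and r = 2. The square of the distance from P to the centre is 100 + 225 = 325.
The tangent meets the radius at right angles, so tangent² = |PO|² − r² = 325 − 4 = 321.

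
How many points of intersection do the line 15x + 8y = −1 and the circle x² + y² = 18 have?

2

Substituting the line into the circle gives 289x² + 30x − 1151 = 0.
Discriminant = (30)² − 4·289·(−1151) = 1331456 > 0.
Two real roots: the line is a secant.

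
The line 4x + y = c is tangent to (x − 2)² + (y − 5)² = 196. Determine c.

c = 13 ± 14√17

Tangency holds when the distance from the centre (2, 5) to the line equals the radius 14:
|4·2 + 1·5 − c| / √17 = 14
|c − (13)| = 14√17.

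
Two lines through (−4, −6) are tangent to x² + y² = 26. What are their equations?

x − 5y = 26 and 5x + y = −26

Let a tangent through (−4, −6) have slope m. Its distance from (0, 0) must equal √26:
(4m − (6))² = 26(m² + 1)
5m² + 24m − 5 = 0, so m = 1/5 or m = −5.
With m = 1/5: x − 5y = 26. With m = −5: 5x + y = −26.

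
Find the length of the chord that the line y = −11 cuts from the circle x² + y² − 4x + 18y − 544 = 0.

The distance from (2, −9) to the line is 2, and r² = 629.
Chord = 2√(r² − d²) = 2·√(625) = 50.

50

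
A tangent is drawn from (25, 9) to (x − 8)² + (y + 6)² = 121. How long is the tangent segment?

The centre is (8, −6) and r = 11. The square of the distance from P to the centre is 289 + 225 = 514.
Power of the point: PT² = |PO|² − r² = 393, so PT = √393.

√393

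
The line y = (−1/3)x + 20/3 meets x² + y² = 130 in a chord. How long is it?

6√10

Substitute y = (20 − x)/3:
10x² − 40x − 770 = 0  ⟹  x² − 4x − 77 = 0
x = 11 or x = −7, giving (11, 3) and (−7, 9).
|(11, 3) − (−7, 9)| = √((18)² + (−6)²) = 6√10.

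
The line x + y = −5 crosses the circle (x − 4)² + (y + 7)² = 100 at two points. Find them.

(−4, −1) and (10, −15)

From the line, y = −x − 5. Substituting:
2x² − 12x − 80 = 0  ⟹  x² − 6x − 40 = 0
x = 10 or x = −4, giving (10, −15) and (−4, −1).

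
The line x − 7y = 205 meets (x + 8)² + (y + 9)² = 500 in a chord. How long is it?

10√2

Express y = (−205 + x)/7 and substitute into the circle:
50x² + 500x − 1200 = 0  ⟹  x² + 10x − 24 = 0
x = 2 or x = −12, giving (2, −29) and (−12, −31).
Chord length = distance between (2, −29) and (−12, −31) = √200 = 10√2.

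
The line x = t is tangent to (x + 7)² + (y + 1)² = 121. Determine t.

t = −18 or t = 4

The line touches the circle iff its distance from (−7, −1) is 11:
|1·(−7) + 0·(−1) − t| / √1 = 11
|t − (−7)| = 11, so t = 4 or t = −18.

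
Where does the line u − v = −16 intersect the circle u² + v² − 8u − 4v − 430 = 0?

(−17, −1) and (7, 23)

From the line, v = u + 16. Substituting:
2u² + 20u − 238 = 0  ⟹  u² + 10u − 119 = 0
u = 7 or u = −17, giving (7, 23) and (−17, −1).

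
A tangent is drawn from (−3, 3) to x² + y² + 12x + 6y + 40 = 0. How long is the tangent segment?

2√10

Centre (−6, −3), r² = 5. |PO|² = (3)² + (6)² = 45.
By the tangent–radius right angle, tangent length = √(|PO|² − r²) = √40 = 2√10.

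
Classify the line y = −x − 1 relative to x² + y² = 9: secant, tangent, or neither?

Substituting the line into the circle gives 2x² + 2x − 8 = 0.
Δ = 4 − (−64) = 68.
Two real roots: the line is a secant.

secant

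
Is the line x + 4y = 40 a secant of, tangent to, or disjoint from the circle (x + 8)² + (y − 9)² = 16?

secant

Substituting the line into the circle gives 17x² + 248x + 784 = 0.
Discriminant = (248)² − 4·17·(784) = 8192 > 0.
Two real roots: the line is a secant.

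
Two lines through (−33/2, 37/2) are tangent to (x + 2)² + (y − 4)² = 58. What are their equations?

7x + 3y = −60 and 3x + 7y = 80

Write the tangent as mx − y + (37/2 − m·(−33/2)) = 0 and set its distance from the centre to √58:
(29/2m − (−29/2))² = 58(m² + 1)
21m² + 58m + 21 = 0, so m = −7/3 or m = −3/7.
Through (−33/2, 37/2) these give 7x + 3y = −60 and 3x + 7y = 80.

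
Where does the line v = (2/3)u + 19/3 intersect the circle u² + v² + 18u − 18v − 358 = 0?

(−23, −9) and (13, 15)

Express v = (19 + 2u)/3 and substitute into the circle:
13u² + 130u − 3887 = 0  ⟹  u² + 10u − 299 = 0
u = 13 or u = −23, giving (13, 15) and (−23, −9).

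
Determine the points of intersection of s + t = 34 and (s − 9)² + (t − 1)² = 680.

(7, 27) and (35, −1)

Express t = −s + 34 and substitute into the circle:
2s² − 84s + 490 = 0  ⟹  s² − 42s + 245 = 0
s = 35 or s = 7, giving (35, −1) and (7, 27).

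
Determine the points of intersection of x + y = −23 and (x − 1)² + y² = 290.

Express y = −x − 23 and substitute into the circle:
2x² + 44x + 240 = 0  ⟹  x² + 22x + 120 = 0
x = −10 or x = −12, giving (−10, −13) and (−12, −11).

(−12, −11) and (−10, −13)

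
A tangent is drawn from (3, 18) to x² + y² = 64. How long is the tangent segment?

√269

The centre is (0, 0) and r = 8. The square of the distance from P to the centre is 9 + 324 = 333.
By the tangent–radius right angle, tangent length = √(|PO|² − r²) = √269.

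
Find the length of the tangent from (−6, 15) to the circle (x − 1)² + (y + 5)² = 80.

Centre (1, −5), r² = 80. |PO|² = (−7)² + (20)² = 449.
By the tangent–radius right angle, tangent length = √(|PO|² − r²) = √369 = 3√41.

3√41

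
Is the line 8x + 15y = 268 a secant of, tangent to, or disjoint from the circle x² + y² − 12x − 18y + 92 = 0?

Centre (6, 9), r² = 25. Distance² from centre to line = (−85)²/289 = 25.
Since d² = r², the line is tangent.

tangent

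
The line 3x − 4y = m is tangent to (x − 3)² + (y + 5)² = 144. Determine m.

Tangency holds when the distance from the centre (3, −5) to the line equals the radius 12:
|3·3 − 4·(−5) − m| / √25 = 12
|m − (29)| = 12·5, so m = 89 or m = −31.

m = −31 or m = 89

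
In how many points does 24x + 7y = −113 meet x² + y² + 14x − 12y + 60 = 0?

2

Centre (−7, 6), r² = 25. Distance² from centre to line = (−13)²/625 = 169/625.
Since d² < r², the line cuts the circle twice.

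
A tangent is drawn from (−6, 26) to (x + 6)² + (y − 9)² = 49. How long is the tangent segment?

4√15

With centre O = (−6, 9), |OP|² = 289 and r² = 49.
Power of the point: PT² = |PO|² − r² = 240, so PT = 4√15.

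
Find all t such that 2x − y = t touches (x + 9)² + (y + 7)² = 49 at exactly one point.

Tangency holds when the distance from the centre (−9, −7) to the line equals the radius 7:
|2·(−9) − 1·(−7) − t| / √5 = 7
|t − (−11)| = 7√5.

t = −11 ± 7√5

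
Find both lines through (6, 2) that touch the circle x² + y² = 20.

2x − y = 10 and x + 2y = 10

Write the tangent as mx − y + (2 − m·(6)) = 0 and set its distance from the centre to 2√5:
(−6m − (−2))² = 20(m² + 1)
2m² − 3m − 2 = 0, so m = 2 or m = −1/2.
Through (6, 2) these give 2x − y = 10 and x + 2y = 10.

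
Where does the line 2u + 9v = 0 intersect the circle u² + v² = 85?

(−9, 2) and (9, −2)

Express v = (−2u)/9 and substitute into the circle:
85u² − 6885 = 0  ⟹  u² − 81 = 0
u = 9 or u = −9, giving (9, −2) and (−9, 2).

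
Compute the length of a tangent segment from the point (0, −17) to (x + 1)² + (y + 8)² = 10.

The centre is (−1, −8) and r = √10. The square of the distance from P to the centre is 1 + 81 = 82.
By the tangent–radius right angle, tangent length = √(|PO|² − r²) = √72 = 6√2.

6√2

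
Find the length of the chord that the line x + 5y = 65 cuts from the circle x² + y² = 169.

√26

The distance from (0, 0) to the line is 65/√26, and r² = 169.
Half the chord is √(r² − d²) = √(13/2), so the full chord is √26.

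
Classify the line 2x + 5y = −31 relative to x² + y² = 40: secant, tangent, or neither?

Substituting the line into the circle gives 29x² + 124x − 39 = 0.
Δ = 15376 − (−4524) = 19900.
Two real roots: the line is a secant.

secant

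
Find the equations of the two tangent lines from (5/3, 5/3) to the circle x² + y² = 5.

Write the tangent as mx − y + (5/3 − m·(5/3)) = 0 and set its distance from the centre to √5:
[m·(−5/3) − (−5/3)]² = 5(m² + 1)
2m² + 5m + 2 = 0, so m = −2 or m = −1/2.
With m = −2: 2x + y = 5. With m = −1/2: x + 2y = 5.

2x + y = 5 and x + 2y = 5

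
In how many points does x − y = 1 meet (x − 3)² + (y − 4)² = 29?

2

Substituting the line into the circle gives 2x² − 16x + 5 = 0.
Discriminant = (−16)² − 4·2·(5) = 216 > 0.
Two real roots: the line is a secant.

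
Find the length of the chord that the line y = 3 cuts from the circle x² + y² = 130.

22

From the line, y = 3. Substituting:
x² − 121 = 0
x = 11 or x = −11, giving (11, 3) and (−11, 3).
Chord length = distance between (11, 3) and (−11, 3) = √484 = 22.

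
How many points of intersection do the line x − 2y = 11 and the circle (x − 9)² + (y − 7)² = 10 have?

Substituting the line into the circle gives 5x² − 122x + 909 = 0.
Δ = 14884 − 18180 = −3296.
No real roots: the line does not meet the circle.

0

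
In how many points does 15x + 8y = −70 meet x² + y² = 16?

Substituting the line into the circle gives 289x² + 2100x + 3876 = 0.
Δ = 4410000 − 4480656 = −70656.
No real roots: the line does not meet the circle.

0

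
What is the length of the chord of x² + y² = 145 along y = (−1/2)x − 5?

Centre (0, 0), r² = 145. Perpendicular distance d from centre to line = |10| / √5 = 10/√5.
Half the chord is √(r² − d²) = √(125), so the full chord is 10√5.

10√5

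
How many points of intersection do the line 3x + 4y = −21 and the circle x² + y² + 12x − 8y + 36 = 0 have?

Substituting the line into the circle gives 25x² + 414x + 1689 = 0.
Δ = 171396 − 168900 = 2496.
Two real roots: the line is a secant.

2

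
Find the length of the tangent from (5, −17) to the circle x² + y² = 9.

√305

The centre is (0, 0) and r = 3. The square of the distance from P to the centre is 25 + 289 = 314.
The tangent meets the radius at right angles, so tangent² = |PO|² − r² = 314 − 9 = 305.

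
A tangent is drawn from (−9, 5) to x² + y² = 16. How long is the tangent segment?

3√10

With centre O = (0, 0), |OP|² = 106 and r² = 16.
The tangent meets the radius at right angles, so tangent² = |PO|² − r² = 106 − 16 = 90.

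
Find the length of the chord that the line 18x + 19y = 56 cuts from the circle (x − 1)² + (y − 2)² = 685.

The distance from (1, 2) to the line is 0/√685, and r² = 685.
Chord = 2√(r² − d²) = 2·√(685) = 2√685.

2√685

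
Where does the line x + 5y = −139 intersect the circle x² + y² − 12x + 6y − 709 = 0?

(−9, −26) and (11, −30)

Express y = (−139 − x)/5 and substitute into the circle:
26x² − 52x − 2574 = 0  ⟹  x² − 2x − 99 = 0
x = 11 or x = −9, giving (11, −30) and (−9, −26).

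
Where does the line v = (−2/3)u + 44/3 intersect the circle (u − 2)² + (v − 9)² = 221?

(−8, 20) and (16, 4)

From the line, v = (44 − 2u)/3. Substituting:
13u² − 104u − 1664 = 0  ⟹  u² − 8u − 128 = 0
u = 16 or u = −8, giving (16, 4) and (−8, 20).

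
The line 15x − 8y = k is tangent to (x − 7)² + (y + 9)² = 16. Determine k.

k = 109 or k = 245

The line touches the circle iff its distance from (7, −9) is 4:
|15·7 − 8·(−9) − k| / √289 = 4
|k − (177)| = 4·17, so k = 245 or k = 109.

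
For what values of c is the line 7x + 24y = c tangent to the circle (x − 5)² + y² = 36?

For a tangent, require d(centre, line) = r = 6.
|7·5 + 24·0 − c| / √625 = 6
|c − (35)| = 6·25, so c = 185 or c = −115.

c = −115 or c = 185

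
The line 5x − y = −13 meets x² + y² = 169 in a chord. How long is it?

5√26

Express y = 5x + 13 and substitute into the circle:
26x² + 130x = 0  ⟹  x² + 5x = 0
x = 0 or x = −5, giving (0, 13) and (−5, −12).
|(0, 13) − (−5, −12)| = √((5)² + (25)²) = 5√26.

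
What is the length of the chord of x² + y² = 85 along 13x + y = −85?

The distance from (0, 0) to the line is 85/√170, and r² = 85.
Half the chord is √(r² − d²) = √(85/2), so the full chord is √170.

√170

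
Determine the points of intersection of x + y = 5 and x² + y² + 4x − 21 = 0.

(1, 4) and (2, 3)

Express y = −x + 5 and substitute into the circle:
2x² − 6x + 4 = 0  ⟹  x² − 3x + 2 = 0
x = 2 or x = 1, giving (2, 3) and (1, 4).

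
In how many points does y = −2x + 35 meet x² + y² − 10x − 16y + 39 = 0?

d² = (2·5 + 1·8 − (35))²/5 = 289/5; r² = 50.
Since d² > r², the line lies outside the circle.

0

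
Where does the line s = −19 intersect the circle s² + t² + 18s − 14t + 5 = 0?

The line gives s = −19. Substituting into the circle:
t² − 14t + 24 = 0
t = 12 or t = 2, giving (−19, 12) and (−19, 2).

(−19, 2) and (−19, 12)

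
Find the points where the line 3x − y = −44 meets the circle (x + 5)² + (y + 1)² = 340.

(−19, −13) and (−9, 17)

Express y = 3x + 44 and substitute into the circle:
10x² + 280x + 1710 = 0  ⟹  x² + 28x + 171 = 0
x = −9 or x = −19, giving (−9, 17) and (−19, −13).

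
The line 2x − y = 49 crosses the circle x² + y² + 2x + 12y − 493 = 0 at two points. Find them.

From the line, y = 2x − 49. Substituting:
5x² − 170x + 1320 = 0  ⟹  x² − 34x + 264 = 0
x = 22 or x = 12, giving (22, −5) and (12, −25).

(12, −25) and (22, −5)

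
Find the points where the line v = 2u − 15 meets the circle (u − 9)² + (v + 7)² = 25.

Substitute v = 2u − 15:
5u² − 50u + 120 = 0  ⟹  u² − 10u + 24 = 0
u = 6 or u = 4, giving (6, −3) and (4, −7).

(4, −7) and (6, −3)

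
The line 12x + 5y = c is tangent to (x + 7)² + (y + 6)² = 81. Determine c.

The line touches the circle iff its distance from (−7, −6) is 9:
|12·(−7) + 5·(−6) − c| / √169 = 9
|c − (−114)| = 9·13, so c = 3 or c = −231.

c = −231 or c = 3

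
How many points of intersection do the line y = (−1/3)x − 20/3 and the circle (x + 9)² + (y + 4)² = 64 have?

Centre (−9, −4), r² = 64. Distance² from centre to line = (−1)²/10 = 1/10.
Since d² < r², the line cuts the circle twice.

2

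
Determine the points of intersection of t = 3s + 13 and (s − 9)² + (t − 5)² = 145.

(−3, 4) and (0, 13)

Express t = 3s + 13 and substitute into the circle:
10s² + 30s = 0  ⟹  s² + 3s = 0
s = 0 or s = −3, giving (0, 13) and (−3, 4).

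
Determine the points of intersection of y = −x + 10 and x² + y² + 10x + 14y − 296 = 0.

(−2, 12) and (14, −4)

From the line, y = −x + 10. Substituting:
2x² − 24x − 56 = 0  ⟹  x² − 12x − 28 = 0
x = 14 or x = −2, giving (14, −4) and (−2, 12).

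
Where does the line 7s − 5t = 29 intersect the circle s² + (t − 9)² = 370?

(−3, −10) and (17, 18)

Substitute t = (−29 + 7s)/5:
74s² − 1036s − 3774 = 0  ⟹  s² − 14s − 51 = 0
s = 17 or s = −3, giving (17, 18) and (−3, −10).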